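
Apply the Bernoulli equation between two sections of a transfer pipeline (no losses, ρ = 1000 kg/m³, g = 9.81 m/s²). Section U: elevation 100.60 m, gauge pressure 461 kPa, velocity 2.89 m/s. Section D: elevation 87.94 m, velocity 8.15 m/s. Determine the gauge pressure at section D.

P₂ ≈ 556 kPa

Pressure head at U: ψ₁ = P₁/(ρg) = 461×1000 / (1000 × 9.81) = 46.99 m.
Velocity heads: v₁²/2g = 2.89²/19.62 = 0.426 m; v₂²/2g = 8.15²/19.62 = 3.385 m.
Total head H = z₁ + ψ₁ + v₁²/2g = 100.60 + 46.99 + 0.426 = 148.02 m.
ψ₂ = H − z₂ − v₂²/2g = 148.02 − 87.94 − 3.385 = 56.70 m.
P₂ = ρgψ₂ = 1000 × 9.81 × 56.70 ≈ 556 kPa.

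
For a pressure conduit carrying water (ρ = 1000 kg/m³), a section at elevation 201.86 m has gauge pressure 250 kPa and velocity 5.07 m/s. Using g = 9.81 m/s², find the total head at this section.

h ≈ 228.65 m

Pressure head ψ = P/(ρg) = 250×1000 / (1000 × 9.81) = 25.48 m.
Velocity head = v²/(2g) = 5.07² / (2 × 9.81) = 1.310 m.
h = z + ψ + v²/(2g) = 201.86 + 25.48 + 1.310 = 228.65 m.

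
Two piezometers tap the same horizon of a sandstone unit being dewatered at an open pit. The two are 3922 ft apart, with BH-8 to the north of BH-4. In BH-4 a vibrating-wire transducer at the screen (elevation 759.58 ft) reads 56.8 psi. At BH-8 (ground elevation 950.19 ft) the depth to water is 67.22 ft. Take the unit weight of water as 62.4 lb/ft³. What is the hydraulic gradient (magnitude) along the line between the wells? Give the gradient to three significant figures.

i ≈ 0.00196

Pressure head at BH-4: ψ = 144·P/γ = 144 × 56.8 / 62.4 = 131.08 ft.
Total head at BH-4: h = z + ψ = 759.58 + 131.08 = 890.66 ft.
Total head at BH-8: h = 950.19 − 67.22 = 882.97 ft.
Head difference: h(BH-4) − h(BH-8) = 890.66 − 882.97 = 7.69 ft.
Hydraulic gradient: i = |Δh| / L = 7.69 / 3922 = 0.00196.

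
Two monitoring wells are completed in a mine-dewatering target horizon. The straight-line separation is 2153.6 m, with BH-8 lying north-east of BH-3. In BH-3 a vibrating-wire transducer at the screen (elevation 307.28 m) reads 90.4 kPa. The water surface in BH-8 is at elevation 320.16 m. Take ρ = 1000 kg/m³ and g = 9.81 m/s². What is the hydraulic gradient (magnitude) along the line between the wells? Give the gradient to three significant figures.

i ≈ 0.00170

Pressure head at BH-3: ψ = P/(ρg) = 90.4×1000 / (1000 × 9.81) = 9.22 m.
Total head at BH-3: h = z + ψ = 307.28 + 9.22 = 316.50 m.
Total head at BH-8: h = 320.16 m (water level in the piezometer is the total head).
Head difference: h(BH-3) − h(BH-8) = 316.50 − 320.16 = -3.66 m.
Hydraulic gradient: i = |Δh| / L = 3.66 / 2153.6 = 0.00170.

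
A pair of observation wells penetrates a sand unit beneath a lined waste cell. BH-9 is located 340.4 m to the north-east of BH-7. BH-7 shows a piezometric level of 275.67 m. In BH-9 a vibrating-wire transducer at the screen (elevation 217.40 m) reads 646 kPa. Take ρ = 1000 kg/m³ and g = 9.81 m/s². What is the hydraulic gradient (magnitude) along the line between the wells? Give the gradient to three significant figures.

Total head at BH-7: h = 275.67 m (water level in the piezometer is the total head).
Pressure head at BH-9: ψ = P/(ρg) = 646×1000 / (1000 × 9.81) = 65.85 m.
Total head at BH-9: h = z + ψ = 217.40 + 65.85 = 283.25 m.
Head difference: h(BH-7) − h(BH-9) = 275.67 − 283.25 = -7.58 m.
Hydraulic gradient: i = |Δh| / L = 7.58 / 340.4 = 0.0223.

i ≈ 0.0223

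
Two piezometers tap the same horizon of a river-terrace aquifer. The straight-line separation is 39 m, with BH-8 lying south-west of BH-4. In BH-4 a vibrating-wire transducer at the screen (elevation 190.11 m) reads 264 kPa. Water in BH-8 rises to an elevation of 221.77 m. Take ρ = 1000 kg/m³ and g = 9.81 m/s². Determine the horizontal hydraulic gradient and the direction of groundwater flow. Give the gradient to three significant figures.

i ≈ 0.122; groundwater flows toward the north-east

Pressure head at BH-4: ψ = P/(ρg) = 264×1000 / (1000 × 9.81) = 26.91 m.
Total head at BH-4: h = z + ψ = 190.11 + 26.91 = 217.02 m.
Total head at BH-8: h = 221.77 m (water level in the piezometer is the total head).
Head difference: h(BH-4) − h(BH-8) = 217.02 − 221.77 = -4.75 m.
Hydraulic gradient: i = |Δh| / L = 4.75 / 39 = 0.122.
Flow is from higher to lower head: from BH-8 toward BH-4, i.e. toward the north-east.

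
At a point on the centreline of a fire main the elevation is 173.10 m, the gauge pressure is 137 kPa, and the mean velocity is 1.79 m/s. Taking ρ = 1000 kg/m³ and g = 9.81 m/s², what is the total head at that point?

Pressure head ψ = P/(ρg) = 137×1000 / (1000 × 9.81) = 13.97 m.
Velocity head = v²/(2g) = 1.79² / (2 × 9.81) = 0.163 m.
h = z + ψ + v²/(2g) = 173.10 + 13.97 + 0.163 = 187.23 m.

h ≈ 187.23 m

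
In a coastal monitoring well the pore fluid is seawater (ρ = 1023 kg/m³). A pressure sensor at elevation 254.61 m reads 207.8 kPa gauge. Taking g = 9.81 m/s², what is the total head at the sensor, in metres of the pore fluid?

ψ = P/(ρg) = 207.8×1000 / (1023 × 9.81) = 20.71 m.
h = z + ψ = 254.61 + 20.71 = 275.32 m.

h ≈ 275.32 m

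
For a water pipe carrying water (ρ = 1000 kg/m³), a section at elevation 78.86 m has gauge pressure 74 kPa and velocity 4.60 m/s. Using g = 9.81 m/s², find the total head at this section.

h ≈ 87.48 m

Pressure head ψ = P/(ρg) = 74×1000 / (1000 × 9.81) = 7.54 m.
Velocity head = v²/(2g) = 4.60² / (2 × 9.81) = 1.078 m.
h = z + ψ + v²/(2g) = 78.86 + 7.54 + 1.078 = 87.48 m.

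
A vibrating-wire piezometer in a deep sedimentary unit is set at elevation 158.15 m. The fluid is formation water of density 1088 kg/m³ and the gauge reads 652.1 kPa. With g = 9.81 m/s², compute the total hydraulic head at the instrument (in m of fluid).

ψ = P/(ρg) = 652.1×1000 / (1088 × 9.81) = 61.10 m.
h = z + ψ = 158.15 + 61.10 = 219.25 m.

h ≈ 219.25 m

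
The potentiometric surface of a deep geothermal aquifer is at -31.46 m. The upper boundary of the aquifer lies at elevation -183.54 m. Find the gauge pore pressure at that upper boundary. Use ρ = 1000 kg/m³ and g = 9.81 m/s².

Pressure head at the aquifer top: ψ = h − z = -31.46 − (-183.54) = 152.08 m.
P = ρgψ = 1000 × 9.81 × 152.08 = 1491905 Pa ≈ 1490 kPa.

P ≈ 1490 kPa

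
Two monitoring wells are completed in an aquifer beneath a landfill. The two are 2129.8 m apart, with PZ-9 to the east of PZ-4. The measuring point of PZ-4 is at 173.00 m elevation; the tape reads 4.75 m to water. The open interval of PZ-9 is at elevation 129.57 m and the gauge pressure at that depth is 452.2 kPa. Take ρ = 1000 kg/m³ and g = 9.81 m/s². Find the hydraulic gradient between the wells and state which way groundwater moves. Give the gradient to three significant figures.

Total head at PZ-4: h = 173.00 − 4.75 = 168.25 m.
Pressure head at PZ-9: ψ = P/(ρg) = 452.2×1000 / (1000 × 9.81) = 46.10 m.
Total head at PZ-9: h = z + ψ = 129.57 + 46.10 = 175.67 m.
Head difference: h(PZ-4) − h(PZ-9) = 168.25 − 175.67 = -7.42 m.
Hydraulic gradient: i = |Δh| / L = 7.42 / 2129.8 = 0.00348.
Flow is from higher to lower head: from PZ-9 toward PZ-4, i.e. toward the west.

i ≈ 0.00348; groundwater flows toward the west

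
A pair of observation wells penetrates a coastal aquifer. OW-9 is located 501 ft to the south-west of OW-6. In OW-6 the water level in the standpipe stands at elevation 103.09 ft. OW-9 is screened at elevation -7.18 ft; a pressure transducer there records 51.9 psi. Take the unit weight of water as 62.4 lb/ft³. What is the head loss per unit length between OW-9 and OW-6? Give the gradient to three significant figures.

Total head at OW-6: h = 103.09 ft (water level in the piezometer is the total head).
Pressure head at OW-9: ψ = 144·P/γ = 144 × 51.9 / 62.4 = 119.77 ft.
Total head at OW-9: h = z + ψ = -7.18 + 119.77 = 112.59 ft.
Head difference: h(OW-6) − h(OW-9) = 103.09 − 112.59 = -9.50 ft.
Hydraulic gradient: i = |Δh| / L = 9.50 / 501 = 0.0190.

i ≈ 0.0190 ft/ft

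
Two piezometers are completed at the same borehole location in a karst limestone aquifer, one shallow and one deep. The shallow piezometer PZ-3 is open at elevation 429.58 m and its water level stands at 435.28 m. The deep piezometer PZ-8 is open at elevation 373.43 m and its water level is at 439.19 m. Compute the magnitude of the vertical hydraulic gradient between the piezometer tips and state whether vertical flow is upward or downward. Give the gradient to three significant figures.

Total head at PZ-3: h = 435.28 m (water level in the standpipe).
Total head at PZ-8: h = 439.19 m.
Δh = h(PZ-3) − h(PZ-8) = 435.28 − 439.19 = -3.91 m.
Vertical separation Δz = 429.58 − 373.43 = 56.15 m.
|i_v| = |Δh| / Δz = 3.91 / 56.15 = 0.0696.
Head is higher in the deep piezometer, so vertical flow is upward (discharge condition).

|i_v| ≈ 0.0696; vertical flow is upward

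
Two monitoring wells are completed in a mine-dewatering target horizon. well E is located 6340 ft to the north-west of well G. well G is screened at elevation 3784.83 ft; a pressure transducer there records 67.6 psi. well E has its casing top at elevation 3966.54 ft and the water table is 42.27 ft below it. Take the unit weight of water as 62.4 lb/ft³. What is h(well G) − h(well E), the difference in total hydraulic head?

Pressure head at well G: ψ = 144·P/γ = 144 × 67.6 / 62.4 = 156.00 ft.
Total head at well G: h = z + ψ = 3784.83 + 156.00 = 3940.83 ft.
Total head at well E: h = 3966.54 − 42.27 = 3924.27 ft.
Head difference: h(well G) − h(well E) = 3940.83 − 3924.27 = 16.56 ft.

Δh ≈ 16.56 ft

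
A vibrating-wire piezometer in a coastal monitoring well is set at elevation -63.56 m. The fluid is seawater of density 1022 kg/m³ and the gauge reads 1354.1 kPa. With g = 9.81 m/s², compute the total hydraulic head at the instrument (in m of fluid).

ψ = P/(ρg) = 1354.1×1000 / (1022 × 9.81) = 135.06 m.
h = z + ψ = -63.56 + 135.06 = 71.50 m.

h ≈ 71.50 m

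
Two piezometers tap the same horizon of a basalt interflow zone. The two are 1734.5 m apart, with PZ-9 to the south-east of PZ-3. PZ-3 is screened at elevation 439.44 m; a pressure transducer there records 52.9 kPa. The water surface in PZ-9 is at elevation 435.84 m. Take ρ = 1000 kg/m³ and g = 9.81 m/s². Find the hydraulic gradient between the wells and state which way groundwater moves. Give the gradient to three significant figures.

Pressure head at PZ-3: ψ = P/(ρg) = 52.9×1000 / (1000 × 9.81) = 5.39 m.
Total head at PZ-3: h = z + ψ = 439.44 + 5.39 = 444.83 m.
Total head at PZ-9: h = 435.84 m (water level in the piezometer is the total head).
Head difference: h(PZ-3) − h(PZ-9) = 444.83 − 435.84 = 8.99 m.
Hydraulic gradient: i = |Δh| / L = 8.99 / 1734.5 = 0.00518.
Flow is from higher to lower head: from PZ-3 toward PZ-9, i.e. toward the south-east.

i ≈ 0.00518; groundwater flows toward the south-east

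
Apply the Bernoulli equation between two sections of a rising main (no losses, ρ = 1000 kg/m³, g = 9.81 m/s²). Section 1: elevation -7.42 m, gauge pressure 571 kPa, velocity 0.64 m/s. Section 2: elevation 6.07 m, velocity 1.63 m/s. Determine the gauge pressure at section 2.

Pressure head at 1: ψ₁ = P₁/(ρg) = 571×1000 / (1000 × 9.81) = 58.21 m.
Velocity heads: v₁²/2g = 0.64²/19.62 = 0.021 m; v₂²/2g = 1.63²/19.62 = 0.135 m.
Total head H = z₁ + ψ₁ + v₁²/2g = -7.42 + 58.21 + 0.021 = 50.81 m.
ψ₂ = H − z₂ − v₂²/2g = 50.81 − 6.07 − 0.135 = 44.61 m.
P₂ = ρgψ₂ = 1000 × 9.81 × 44.61 ≈ 438 kPa.

P₂ ≈ 438 kPa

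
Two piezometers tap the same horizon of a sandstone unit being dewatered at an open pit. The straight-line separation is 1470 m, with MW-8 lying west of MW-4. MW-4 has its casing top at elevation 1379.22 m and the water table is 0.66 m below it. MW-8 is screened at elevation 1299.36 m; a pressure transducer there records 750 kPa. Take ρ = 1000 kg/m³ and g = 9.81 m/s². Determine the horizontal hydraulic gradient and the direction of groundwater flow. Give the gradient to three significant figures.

i ≈ 0.00187; groundwater flows toward the west

Total head at MW-4: h = 1379.22 − 0.66 = 1378.56 m.
Pressure head at MW-8: ψ = P/(ρg) = 750×1000 / (1000 × 9.81) = 76.45 m.
Total head at MW-8: h = z + ψ = 1299.36 + 76.45 = 1375.81 m.
Head difference: h(MW-4) − h(MW-8) = 1378.56 − 1375.81 = 2.75 m.
Hydraulic gradient: i = |Δh| / L = 2.75 / 1470 = 0.00187.
Flow is from higher to lower head: from MW-4 toward MW-8, i.e. toward the west.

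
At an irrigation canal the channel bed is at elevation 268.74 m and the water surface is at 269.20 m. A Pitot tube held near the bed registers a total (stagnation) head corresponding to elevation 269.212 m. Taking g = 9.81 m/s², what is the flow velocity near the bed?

v ≈ 0.485 m/s

Near the bed, under hydrostatic conditions, the piezometric head (z + ψ) equals the free-surface elevation, 269.20 m.
Velocity head = total − piezometric = 269.212 − 269.20 = 0.012 m.
v = √(2g·h_v) = √(2 × 9.81 × 0.012) = 0.485 m/s.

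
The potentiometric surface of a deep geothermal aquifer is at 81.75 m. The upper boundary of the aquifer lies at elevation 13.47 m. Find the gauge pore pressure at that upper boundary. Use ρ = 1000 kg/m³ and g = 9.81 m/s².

Pressure head at the aquifer top: ψ = h − z = 81.75 − 13.47 = 68.28 m.
P = ρgψ = 1000 × 9.81 × 68.28 = 669827 Pa ≈ 670 kPa.

P ≈ 670 kPa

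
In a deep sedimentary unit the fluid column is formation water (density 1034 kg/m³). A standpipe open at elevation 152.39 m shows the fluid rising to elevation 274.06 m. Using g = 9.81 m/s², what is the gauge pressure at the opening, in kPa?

P ≈ 1230 kPa

Pressure head ψ = h − z = 274.06 − 152.39 = 121.67 m.
P = ρgψ = 1034 × 9.81 × 121.67 = 1234165 Pa ≈ 1230 kPa.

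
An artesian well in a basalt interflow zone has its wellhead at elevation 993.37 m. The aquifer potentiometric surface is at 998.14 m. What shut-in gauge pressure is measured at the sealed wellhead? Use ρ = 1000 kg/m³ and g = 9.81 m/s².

P ≈ 46.8 kPa

Head above the cap: Δh = 998.14 − 993.37 = 4.77 m.
P = ρgΔh = 1000 × 9.81 × 4.77 = 46794 Pa ≈ 46.8 kPa.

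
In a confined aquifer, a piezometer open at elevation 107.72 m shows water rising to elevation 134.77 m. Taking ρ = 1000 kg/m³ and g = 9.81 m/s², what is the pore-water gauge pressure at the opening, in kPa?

Pressure head ψ = h − z = 134.77 − 107.72 = 27.05 m.
P = ρgψ = 1000 × 9.81 × 27.05 = 265360 Pa ≈ 265 kPa.

P ≈ 265 kPa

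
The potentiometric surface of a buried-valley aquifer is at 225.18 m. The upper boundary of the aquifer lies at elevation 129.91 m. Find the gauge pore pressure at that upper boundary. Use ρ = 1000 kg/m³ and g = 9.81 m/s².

P ≈ 935 kPa

Pressure head at the aquifer top: ψ = h − z = 225.18 − 129.91 = 95.27 m.
P = ρgψ = 1000 × 9.81 × 95.27 = 934599 Pa ≈ 935 kPa.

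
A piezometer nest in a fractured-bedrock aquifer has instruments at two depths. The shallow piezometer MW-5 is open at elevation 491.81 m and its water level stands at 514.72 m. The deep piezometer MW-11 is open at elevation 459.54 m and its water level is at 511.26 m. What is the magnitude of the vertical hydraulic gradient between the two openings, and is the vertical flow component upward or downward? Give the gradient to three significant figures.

|i_v| ≈ 0.107; vertical flow is downward

Total head at MW-5: h = 514.72 m (water level in the standpipe).
Total head at MW-11: h = 511.26 m.
Δh = h(MW-5) − h(MW-11) = 514.72 − 511.26 = 3.46 m.
Vertical separation Δz = 491.81 − 459.54 = 32.27 m.
|i_v| = |Δh| / Δz = 3.46 / 32.27 = 0.107.
Head is higher in the shallow piezometer, so vertical flow is downward (recharge condition).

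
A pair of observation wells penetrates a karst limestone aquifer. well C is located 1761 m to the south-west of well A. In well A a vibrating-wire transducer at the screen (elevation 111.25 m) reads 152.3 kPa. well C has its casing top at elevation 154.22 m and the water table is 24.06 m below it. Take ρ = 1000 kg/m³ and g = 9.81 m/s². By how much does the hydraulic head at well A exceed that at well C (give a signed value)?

Δh ≈ -3.39 m

Pressure head at well A: ψ = P/(ρg) = 152.3×1000 / (1000 × 9.81) = 15.52 m.
Total head at well A: h = z + ψ = 111.25 + 15.52 = 126.77 m.
Total head at well C: h = 154.22 − 24.06 = 130.16 m.
Head difference: h(well A) − h(well C) = 126.77 − 130.16 = -3.39 m.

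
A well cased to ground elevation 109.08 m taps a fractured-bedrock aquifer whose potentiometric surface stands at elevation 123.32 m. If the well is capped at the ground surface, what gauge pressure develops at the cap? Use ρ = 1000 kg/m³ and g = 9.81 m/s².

Head above the cap: Δh = 123.32 − 109.08 = 14.24 m.
P = ρgΔh = 1000 × 9.81 × 14.24 = 139694 Pa ≈ 140 kPa.

P ≈ 140 kPa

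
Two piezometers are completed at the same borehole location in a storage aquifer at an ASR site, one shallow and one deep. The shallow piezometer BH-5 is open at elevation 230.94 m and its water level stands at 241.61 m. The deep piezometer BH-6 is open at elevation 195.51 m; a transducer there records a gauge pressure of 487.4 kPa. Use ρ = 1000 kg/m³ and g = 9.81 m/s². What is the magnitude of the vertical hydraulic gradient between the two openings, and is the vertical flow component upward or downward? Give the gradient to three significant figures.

Total head at BH-5: h = 241.61 m (water level in the standpipe).
Pressure head at BH-6: ψ = P/(ρg) = 487.4×1000 / (1000 × 9.81) = 49.68 m.
Total head at BH-6: h = z + ψ = 195.51 + 49.68 = 245.19 m.
Δh = h(BH-5) − h(BH-6) = 241.61 − 245.19 = -3.58 m.
Vertical separation Δz = 230.94 − 195.51 = 35.43 m.
|i_v| = |Δh| / Δz = 3.58 / 35.43 = 0.101.
Head is higher in the deep piezometer, so vertical flow is upward (discharge condition).

|i_v| ≈ 0.101; vertical flow is upward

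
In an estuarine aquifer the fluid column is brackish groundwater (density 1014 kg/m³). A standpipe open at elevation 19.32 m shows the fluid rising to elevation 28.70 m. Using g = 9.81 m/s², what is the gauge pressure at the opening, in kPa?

P ≈ 93.3 kPa

Pressure head ψ = h − z = 28.70 − 19.32 = 9.38 m.
P = ρgψ = 1014 × 9.81 × 9.38 = 93306 Pa ≈ 93.3 kPa.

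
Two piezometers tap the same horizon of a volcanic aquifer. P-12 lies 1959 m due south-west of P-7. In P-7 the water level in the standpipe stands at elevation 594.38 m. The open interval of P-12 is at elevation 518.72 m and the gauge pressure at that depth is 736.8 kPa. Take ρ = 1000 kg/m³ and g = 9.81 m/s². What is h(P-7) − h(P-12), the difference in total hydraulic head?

Total head at P-7: h = 594.38 m (water level in the piezometer is the total head).
Pressure head at P-12: ψ = P/(ρg) = 736.8×1000 / (1000 × 9.81) = 75.11 m.
Total head at P-12: h = z + ψ = 518.72 + 75.11 = 593.83 m.
Head difference: h(P-7) − h(P-12) = 594.38 − 593.83 = 0.55 m.

Δh ≈ 0.55 m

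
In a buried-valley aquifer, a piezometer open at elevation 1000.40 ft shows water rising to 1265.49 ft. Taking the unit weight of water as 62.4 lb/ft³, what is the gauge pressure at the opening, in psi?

P ≈ 115 psi

Pressure head ψ = h − z = 1265.49 − 1000.40 = 265.09 ft.
P = γ·ψ / 144 = 62.4 × 265.09 / 144 = 115 psi.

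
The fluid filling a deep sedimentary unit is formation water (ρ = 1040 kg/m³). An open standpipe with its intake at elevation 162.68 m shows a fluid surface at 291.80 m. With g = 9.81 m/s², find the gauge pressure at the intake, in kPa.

Pressure head ψ = h − z = 291.80 − 162.68 = 129.12 m.
P = ρgψ = 1040 × 9.81 × 129.12 = 1317334 Pa ≈ 1320 kPa.

P ≈ 1320 kPa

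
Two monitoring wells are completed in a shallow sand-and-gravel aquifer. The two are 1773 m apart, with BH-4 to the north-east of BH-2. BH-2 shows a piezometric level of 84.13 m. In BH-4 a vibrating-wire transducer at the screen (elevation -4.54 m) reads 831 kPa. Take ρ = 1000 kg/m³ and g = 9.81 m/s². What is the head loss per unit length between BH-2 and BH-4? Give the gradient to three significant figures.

i ≈ 0.00223 m/m

Total head at BH-2: h = 84.13 m (water level in the piezometer is the total head).
Pressure head at BH-4: ψ = P/(ρg) = 831×1000 / (1000 × 9.81) = 84.71 m.
Total head at BH-4: h = z + ψ = -4.54 + 84.71 = 80.17 m.
Head difference: h(BH-2) − h(BH-4) = 84.13 − 80.17 = 3.96 m.
Hydraulic gradient: i = |Δh| / L = 3.96 / 1773 = 0.00223.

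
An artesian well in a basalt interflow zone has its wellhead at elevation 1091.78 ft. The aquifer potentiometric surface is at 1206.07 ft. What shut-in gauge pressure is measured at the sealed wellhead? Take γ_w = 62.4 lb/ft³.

P ≈ 49.5 psi

Head above the cap: Δh = 1206.07 − 1091.78 = 114.29 ft.
P = γΔh/144 = 62.4 × 114.29 / 144 = 49.5 psi.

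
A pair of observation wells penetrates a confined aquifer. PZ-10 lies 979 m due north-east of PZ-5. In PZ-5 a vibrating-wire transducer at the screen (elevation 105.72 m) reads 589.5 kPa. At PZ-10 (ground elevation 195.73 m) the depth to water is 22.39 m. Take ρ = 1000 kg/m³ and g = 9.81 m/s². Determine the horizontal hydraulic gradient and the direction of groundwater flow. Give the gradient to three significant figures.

Pressure head at PZ-5: ψ = P/(ρg) = 589.5×1000 / (1000 × 9.81) = 60.09 m.
Total head at PZ-5: h = z + ψ = 105.72 + 60.09 = 165.81 m.
Total head at PZ-10: h = 195.73 − 22.39 = 173.34 m.
Head difference: h(PZ-5) − h(PZ-10) = 165.81 − 173.34 = -7.53 m.
Hydraulic gradient: i = |Δh| / L = 7.53 / 979 = 0.00769.
Flow is from higher to lower head: from PZ-10 toward PZ-5, i.e. toward the south-west.

i ≈ 0.00769; groundwater flows toward the south-west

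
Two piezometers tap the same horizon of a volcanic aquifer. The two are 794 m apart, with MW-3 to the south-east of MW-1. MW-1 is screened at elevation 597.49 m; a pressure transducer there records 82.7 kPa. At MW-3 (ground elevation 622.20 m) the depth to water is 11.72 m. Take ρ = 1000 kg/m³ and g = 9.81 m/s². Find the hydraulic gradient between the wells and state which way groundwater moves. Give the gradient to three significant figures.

i ≈ 0.00574; groundwater flows toward the north-west

Pressure head at MW-1: ψ = P/(ρg) = 82.7×1000 / (1000 × 9.81) = 8.43 m.
Total head at MW-1: h = z + ψ = 597.49 + 8.43 = 605.92 m.
Total head at MW-3: h = 622.20 − 11.72 = 610.48 m.
Head difference: h(MW-1) − h(MW-3) = 605.92 − 610.48 = -4.56 m.
Hydraulic gradient: i = |Δh| / L = 4.56 / 794 = 0.00574.
Flow is from higher to lower head: from MW-3 toward MW-1, i.e. toward the north-west.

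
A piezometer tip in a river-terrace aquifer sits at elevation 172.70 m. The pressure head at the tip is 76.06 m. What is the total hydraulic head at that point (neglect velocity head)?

h = z + ψ = 172.70 + 76.06 = 248.76 m.

h ≈ 248.76 m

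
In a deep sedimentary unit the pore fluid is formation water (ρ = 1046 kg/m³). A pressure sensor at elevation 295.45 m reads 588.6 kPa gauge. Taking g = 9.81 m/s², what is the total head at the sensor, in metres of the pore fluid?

h ≈ 352.81 m

ψ = P/(ρg) = 588.6×1000 / (1046 × 9.81) = 57.36 m.
h = z + ψ = 295.45 + 57.36 = 352.81 m.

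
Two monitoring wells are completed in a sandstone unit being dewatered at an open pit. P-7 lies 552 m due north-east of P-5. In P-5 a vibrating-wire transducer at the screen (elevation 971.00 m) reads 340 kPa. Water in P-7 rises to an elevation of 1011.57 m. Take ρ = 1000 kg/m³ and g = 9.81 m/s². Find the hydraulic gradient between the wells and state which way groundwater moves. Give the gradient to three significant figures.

i ≈ 0.0107; groundwater flows toward the south-west

Pressure head at P-5: ψ = P/(ρg) = 340×1000 / (1000 × 9.81) = 34.66 m.
Total head at P-5: h = z + ψ = 971.00 + 34.66 = 1005.66 m.
Total head at P-7: h = 1011.57 m (water level in the piezometer is the total head).
Head difference: h(P-5) − h(P-7) = 1005.66 − 1011.57 = -5.91 m.
Hydraulic gradient: i = |Δh| / L = 5.91 / 552 = 0.0107.
Flow is from higher to lower head: from P-7 toward P-5, i.e. toward the south-west.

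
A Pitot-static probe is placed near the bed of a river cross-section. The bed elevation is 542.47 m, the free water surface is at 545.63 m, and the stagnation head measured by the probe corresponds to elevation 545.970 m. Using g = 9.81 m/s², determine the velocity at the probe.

Near the bed, under hydrostatic conditions, the piezometric head (z + ψ) equals the free-surface elevation, 545.63 m.
Velocity head = total − piezometric = 545.970 − 545.63 = 0.340 m.
v = √(2g·h_v) = √(2 × 9.81 × 0.340) = 2.58 m/s.

v ≈ 2.58 m/s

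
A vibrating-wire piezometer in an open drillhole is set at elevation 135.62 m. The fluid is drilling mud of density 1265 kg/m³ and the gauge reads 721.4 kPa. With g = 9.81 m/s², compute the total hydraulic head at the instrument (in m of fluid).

h ≈ 193.75 m

ψ = P/(ρg) = 721.4×1000 / (1265 × 9.81) = 58.13 m.
h = z + ψ = 135.62 + 58.13 = 193.75 m.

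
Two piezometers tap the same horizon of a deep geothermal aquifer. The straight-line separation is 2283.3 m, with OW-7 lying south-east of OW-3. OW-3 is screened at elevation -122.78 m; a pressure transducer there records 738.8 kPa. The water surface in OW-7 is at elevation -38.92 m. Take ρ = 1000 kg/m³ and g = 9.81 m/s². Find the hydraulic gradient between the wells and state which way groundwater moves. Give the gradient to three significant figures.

Pressure head at OW-3: ψ = P/(ρg) = 738.8×1000 / (1000 × 9.81) = 75.31 m.
Total head at OW-3: h = z + ψ = -122.78 + 75.31 = -47.47 m.
Total head at OW-7: h = -38.92 m (water level in the piezometer is the total head).
Head difference: h(OW-3) − h(OW-7) = -47.47 − (-38.92) = -8.55 m.
Hydraulic gradient: i = |Δh| / L = 8.55 / 2283.3 = 0.00374.
Flow is from higher to lower head: from OW-7 toward OW-3, i.e. toward the north-west.

i ≈ 0.00374; groundwater flows toward the north-west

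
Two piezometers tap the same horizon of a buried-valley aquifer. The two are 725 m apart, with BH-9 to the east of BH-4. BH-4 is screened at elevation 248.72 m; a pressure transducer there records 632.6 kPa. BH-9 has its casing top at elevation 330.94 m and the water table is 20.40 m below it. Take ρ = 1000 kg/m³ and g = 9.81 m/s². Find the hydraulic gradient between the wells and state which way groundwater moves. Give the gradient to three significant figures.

i ≈ 0.00368; groundwater flows toward the east

Pressure head at BH-4: ψ = P/(ρg) = 632.6×1000 / (1000 × 9.81) = 64.49 m.
Total head at BH-4: h = z + ψ = 248.72 + 64.49 = 313.21 m.
Total head at BH-9: h = 330.94 − 20.40 = 310.54 m.
Head difference: h(BH-4) − h(BH-9) = 313.21 − 310.54 = 2.67 m.
Hydraulic gradient: i = |Δh| / L = 2.67 / 725 = 0.00368.
Flow is from higher to lower head: from BH-4 toward BH-9, i.e. toward the east.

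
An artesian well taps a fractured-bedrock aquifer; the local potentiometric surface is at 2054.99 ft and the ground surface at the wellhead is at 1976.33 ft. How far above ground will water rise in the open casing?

≈ 78.66 ft above ground

Water rises to the potentiometric surface, so the rise above ground = 2054.99 − 1976.33 = 78.66 ft.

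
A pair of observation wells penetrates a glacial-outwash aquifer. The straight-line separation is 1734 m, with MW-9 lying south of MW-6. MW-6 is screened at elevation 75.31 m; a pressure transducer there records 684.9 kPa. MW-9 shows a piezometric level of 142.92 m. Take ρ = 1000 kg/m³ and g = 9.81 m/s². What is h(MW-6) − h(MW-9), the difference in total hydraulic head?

Pressure head at MW-6: ψ = P/(ρg) = 684.9×1000 / (1000 × 9.81) = 69.82 m.
Total head at MW-6: h = z + ψ = 75.31 + 69.82 = 145.13 m.
Total head at MW-9: h = 142.92 m (water level in the piezometer is the total head).
Head difference: h(MW-6) − h(MW-9) = 145.13 − 142.92 = 2.21 m.

Δh ≈ 2.21 m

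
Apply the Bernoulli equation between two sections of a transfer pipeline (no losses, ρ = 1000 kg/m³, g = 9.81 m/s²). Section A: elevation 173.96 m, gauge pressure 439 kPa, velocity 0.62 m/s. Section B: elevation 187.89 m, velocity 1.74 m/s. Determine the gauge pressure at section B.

Pressure head at A: ψ₁ = P₁/(ρg) = 439×1000 / (1000 × 9.81) = 44.75 m.
Velocity heads: v₁²/2g = 0.62²/19.62 = 0.020 m; v₂²/2g = 1.74²/19.62 = 0.154 m.
Total head H = z₁ + ψ₁ + v₁²/2g = 173.96 + 44.75 + 0.020 = 218.73 m.
ψ₂ = H − z₂ − v₂²/2g = 218.73 − 187.89 − 0.154 = 30.69 m.
P₂ = ρgψ₂ = 1000 × 9.81 × 30.69 ≈ 301 kPa.

P₂ ≈ 301 kPa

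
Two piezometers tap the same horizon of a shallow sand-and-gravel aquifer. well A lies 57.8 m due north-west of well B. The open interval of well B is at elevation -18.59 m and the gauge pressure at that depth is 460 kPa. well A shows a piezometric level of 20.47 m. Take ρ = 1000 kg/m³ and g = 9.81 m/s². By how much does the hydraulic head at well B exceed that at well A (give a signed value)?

Δh ≈ 7.83 m

Pressure head at well B: ψ = P/(ρg) = 460×1000 / (1000 × 9.81) = 46.89 m.
Total head at well B: h = z + ψ = -18.59 + 46.89 = 28.30 m.
Total head at well A: h = 20.47 m (water level in the piezometer is the total head).
Head difference: h(well B) − h(well A) = 28.30 − 20.47 = 7.83 m.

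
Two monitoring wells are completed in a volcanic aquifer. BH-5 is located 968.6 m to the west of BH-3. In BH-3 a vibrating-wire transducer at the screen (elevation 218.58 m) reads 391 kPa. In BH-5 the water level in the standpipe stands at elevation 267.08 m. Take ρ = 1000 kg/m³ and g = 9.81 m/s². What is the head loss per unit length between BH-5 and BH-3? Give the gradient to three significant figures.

Pressure head at BH-3: ψ = P/(ρg) = 391×1000 / (1000 × 9.81) = 39.86 m.
Total head at BH-3: h = z + ψ = 218.58 + 39.86 = 258.44 m.
Total head at BH-5: h = 267.08 m (water level in the piezometer is the total head).
Head difference: h(BH-3) − h(BH-5) = 258.44 − 267.08 = -8.64 m.
Hydraulic gradient: i = |Δh| / L = 8.64 / 968.6 = 0.00892.

i ≈ 0.00892 m/m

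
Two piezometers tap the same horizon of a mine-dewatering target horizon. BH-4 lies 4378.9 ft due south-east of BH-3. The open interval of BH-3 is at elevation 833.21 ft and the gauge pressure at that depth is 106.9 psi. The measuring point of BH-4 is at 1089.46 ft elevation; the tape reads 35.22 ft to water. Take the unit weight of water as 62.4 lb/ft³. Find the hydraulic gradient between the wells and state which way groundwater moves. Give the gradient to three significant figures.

Pressure head at BH-3: ψ = 144·P/γ = 144 × 106.9 / 62.4 = 246.69 ft.
Total head at BH-3: h = z + ψ = 833.21 + 246.69 = 1079.90 ft.
Total head at BH-4: h = 1089.46 − 35.22 = 1054.24 ft.
Head difference: h(BH-3) − h(BH-4) = 1079.90 − 1054.24 = 25.66 ft.
Hydraulic gradient: i = |Δh| / L = 25.66 / 4378.9 = 0.00586.
Flow is from higher to lower head: from BH-3 toward BH-4, i.e. toward the south-east.

i ≈ 0.00586; groundwater flows toward the south-east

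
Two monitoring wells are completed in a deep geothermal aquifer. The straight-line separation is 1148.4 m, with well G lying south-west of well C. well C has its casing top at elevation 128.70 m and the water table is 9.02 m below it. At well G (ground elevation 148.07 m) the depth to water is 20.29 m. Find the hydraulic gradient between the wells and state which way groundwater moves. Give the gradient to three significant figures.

i ≈ 0.00705; groundwater flows toward the north-east

Total head at well C: h = 128.70 − 9.02 = 119.68 m.
Total head at well G: h = 148.07 − 20.29 = 127.78 m.
Head difference: h(well C) − h(well G) = 119.68 − 127.78 = -8.10 m.
Hydraulic gradient: i = |Δh| / L = 8.10 / 1148.4 = 0.00705.
Flow is from higher to lower head: from well G toward well C, i.e. toward the north-east.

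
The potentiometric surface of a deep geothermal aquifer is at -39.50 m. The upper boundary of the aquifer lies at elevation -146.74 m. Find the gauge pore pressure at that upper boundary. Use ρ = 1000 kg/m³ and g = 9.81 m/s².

P ≈ 1050 kPa

Pressure head at the aquifer top: ψ = h − z = -39.50 − (-146.74) = 107.24 m.
P = ρgψ = 1000 × 9.81 × 107.24 = 1052024 Pa ≈ 1050 kPa.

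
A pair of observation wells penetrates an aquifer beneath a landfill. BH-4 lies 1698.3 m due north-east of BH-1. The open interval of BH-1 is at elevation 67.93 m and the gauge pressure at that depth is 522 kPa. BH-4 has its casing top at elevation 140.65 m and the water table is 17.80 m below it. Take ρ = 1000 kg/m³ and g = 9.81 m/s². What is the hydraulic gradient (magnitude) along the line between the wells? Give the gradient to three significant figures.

i ≈ 0.00101

Pressure head at BH-1: ψ = P/(ρg) = 522×1000 / (1000 × 9.81) = 53.21 m.
Total head at BH-1: h = z + ψ = 67.93 + 53.21 = 121.14 m.
Total head at BH-4: h = 140.65 − 17.80 = 122.85 m.
Head difference: h(BH-1) − h(BH-4) = 121.14 − 122.85 = -1.71 m.
Hydraulic gradient: i = |Δh| / L = 1.71 / 1698.3 = 0.00101.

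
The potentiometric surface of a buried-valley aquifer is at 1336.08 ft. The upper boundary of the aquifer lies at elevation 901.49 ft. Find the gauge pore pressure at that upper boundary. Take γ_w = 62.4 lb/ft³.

P ≈ 188 psi

Pressure head at the aquifer top: ψ = h − z = 1336.08 − 901.49 = 434.59 ft.
P = γψ/144 = 62.4 × 434.59 / 144 = 188 psi.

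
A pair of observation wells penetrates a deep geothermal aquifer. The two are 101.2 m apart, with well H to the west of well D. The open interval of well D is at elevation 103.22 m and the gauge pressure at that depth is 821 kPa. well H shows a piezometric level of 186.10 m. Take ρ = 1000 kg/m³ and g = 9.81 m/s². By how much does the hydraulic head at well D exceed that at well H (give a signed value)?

Δh ≈ 0.81 m

Pressure head at well D: ψ = P/(ρg) = 821×1000 / (1000 × 9.81) = 83.69 m.
Total head at well D: h = z + ψ = 103.22 + 83.69 = 186.91 m.
Total head at well H: h = 186.10 m (water level in the piezometer is the total head).
Head difference: h(well D) − h(well H) = 186.91 − 186.10 = 0.81 m.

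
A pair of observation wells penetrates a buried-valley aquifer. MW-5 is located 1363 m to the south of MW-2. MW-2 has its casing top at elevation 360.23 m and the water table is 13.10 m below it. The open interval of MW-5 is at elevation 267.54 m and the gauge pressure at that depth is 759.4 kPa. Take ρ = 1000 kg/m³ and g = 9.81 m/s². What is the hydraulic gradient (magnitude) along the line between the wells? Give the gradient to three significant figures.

i ≈ 0.00160

Total head at MW-2: h = 360.23 − 13.10 = 347.13 m.
Pressure head at MW-5: ψ = P/(ρg) = 759.4×1000 / (1000 × 9.81) = 77.41 m.
Total head at MW-5: h = z + ψ = 267.54 + 77.41 = 344.95 m.
Head difference: h(MW-2) − h(MW-5) = 347.13 − 344.95 = 2.18 m.
Hydraulic gradient: i = |Δh| / L = 2.18 / 1363 = 0.00160.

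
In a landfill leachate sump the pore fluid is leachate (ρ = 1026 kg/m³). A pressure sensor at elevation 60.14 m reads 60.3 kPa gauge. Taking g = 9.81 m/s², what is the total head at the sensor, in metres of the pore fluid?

ψ = P/(ρg) = 60.3×1000 / (1026 × 9.81) = 5.99 m.
h = z + ψ = 60.14 + 5.99 = 66.13 m.

h ≈ 66.13 m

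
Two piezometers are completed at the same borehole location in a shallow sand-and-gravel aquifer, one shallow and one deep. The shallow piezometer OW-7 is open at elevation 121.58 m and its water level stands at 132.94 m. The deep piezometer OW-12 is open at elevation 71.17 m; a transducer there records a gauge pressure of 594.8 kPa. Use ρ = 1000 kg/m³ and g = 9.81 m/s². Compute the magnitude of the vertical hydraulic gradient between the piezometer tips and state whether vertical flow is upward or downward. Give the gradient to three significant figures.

Total head at OW-7: h = 132.94 m (water level in the standpipe).
Pressure head at OW-12: ψ = P/(ρg) = 594.8×1000 / (1000 × 9.81) = 60.63 m.
Total head at OW-12: h = z + ψ = 71.17 + 60.63 = 131.80 m.
Δh = h(OW-7) − h(OW-12) = 132.94 − 131.80 = 1.14 m.
Vertical separation Δz = 121.58 − 71.17 = 50.41 m.
|i_v| = |Δh| / Δz = 1.14 / 50.41 = 0.0226.
Head is higher in the shallow piezometer, so vertical flow is downward (recharge condition).

|i_v| ≈ 0.0226; vertical flow is downward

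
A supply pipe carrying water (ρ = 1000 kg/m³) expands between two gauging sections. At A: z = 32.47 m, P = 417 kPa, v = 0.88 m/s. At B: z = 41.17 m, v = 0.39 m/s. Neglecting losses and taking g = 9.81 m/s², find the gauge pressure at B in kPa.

P₂ ≈ 332 kPa

Pressure head at A: ψ₁ = P₁/(ρg) = 417×1000 / (1000 × 9.81) = 42.51 m.
Velocity heads: v₁²/2g = 0.88²/19.62 = 0.039 m; v₂²/2g = 0.39²/19.62 = 0.008 m.
Total head H = z₁ + ψ₁ + v₁²/2g = 32.47 + 42.51 + 0.039 = 75.02 m.
ψ₂ = H − z₂ − v₂²/2g = 75.02 − 41.17 − 0.008 = 33.84 m.
P₂ = ρgψ₂ = 1000 × 9.81 × 33.84 ≈ 332 kPa.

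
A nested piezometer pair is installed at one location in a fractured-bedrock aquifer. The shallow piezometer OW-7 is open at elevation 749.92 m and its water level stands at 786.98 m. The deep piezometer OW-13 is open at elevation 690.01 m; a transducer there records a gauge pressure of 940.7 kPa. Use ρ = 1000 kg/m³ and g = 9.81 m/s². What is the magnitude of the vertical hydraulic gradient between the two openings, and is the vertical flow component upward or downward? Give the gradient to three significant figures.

Total head at OW-7: h = 786.98 m (water level in the standpipe).
Pressure head at OW-13: ψ = P/(ρg) = 940.7×1000 / (1000 × 9.81) = 95.89 m.
Total head at OW-13: h = z + ψ = 690.01 + 95.89 = 785.90 m.
Δh = h(OW-7) − h(OW-13) = 786.98 − 785.90 = 1.08 m.
Vertical separation Δz = 749.92 − 690.01 = 59.91 m.
|i_v| = |Δh| / Δz = 1.08 / 59.91 = 0.0180.
Head is higher in the shallow piezometer, so vertical flow is downward (recharge condition).

|i_v| ≈ 0.0180; vertical flow is downward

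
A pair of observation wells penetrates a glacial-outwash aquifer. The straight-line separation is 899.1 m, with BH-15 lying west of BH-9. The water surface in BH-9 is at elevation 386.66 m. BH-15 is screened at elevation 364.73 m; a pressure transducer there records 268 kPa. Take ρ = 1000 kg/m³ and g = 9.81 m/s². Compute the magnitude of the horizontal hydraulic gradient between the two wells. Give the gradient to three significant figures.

Total head at BH-9: h = 386.66 m (water level in the piezometer is the total head).
Pressure head at BH-15: ψ = P/(ρg) = 268×1000 / (1000 × 9.81) = 27.32 m.
Total head at BH-15: h = z + ψ = 364.73 + 27.32 = 392.05 m.
Head difference: h(BH-9) − h(BH-15) = 386.66 − 392.05 = -5.39 m.
Hydraulic gradient: i = |Δh| / L = 5.39 / 899.1 = 0.00599.

i ≈ 0.00599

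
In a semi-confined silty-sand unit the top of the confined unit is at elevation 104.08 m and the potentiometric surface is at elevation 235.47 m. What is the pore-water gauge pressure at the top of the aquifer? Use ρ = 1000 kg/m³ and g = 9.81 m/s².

Pressure head at the aquifer top: ψ = h − z = 235.47 − 104.08 = 131.39 m.
P = ρgψ = 1000 × 9.81 × 131.39 = 1288936 Pa ≈ 1290 kPa.

P ≈ 1290 kPa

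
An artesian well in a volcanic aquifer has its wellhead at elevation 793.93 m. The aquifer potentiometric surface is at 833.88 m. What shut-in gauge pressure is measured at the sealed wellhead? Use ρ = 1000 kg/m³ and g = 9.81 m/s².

Head above the cap: Δh = 833.88 − 793.93 = 39.95 m.
P = ρgΔh = 1000 × 9.81 × 39.95 = 391910 Pa ≈ 392 kPa.

P ≈ 392 kPa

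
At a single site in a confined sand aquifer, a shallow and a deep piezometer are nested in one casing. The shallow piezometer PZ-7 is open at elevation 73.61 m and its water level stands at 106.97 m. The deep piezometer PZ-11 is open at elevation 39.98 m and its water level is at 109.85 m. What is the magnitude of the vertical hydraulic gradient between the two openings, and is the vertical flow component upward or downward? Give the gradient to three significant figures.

Total head at PZ-7: h = 106.97 m (water level in the standpipe).
Total head at PZ-11: h = 109.85 m.
Δh = h(PZ-7) − h(PZ-11) = 106.97 − 109.85 = -2.88 m.
Vertical separation Δz = 73.61 − 39.98 = 33.63 m.
|i_v| = |Δh| / Δz = 2.88 / 33.63 = 0.0856.
Head is higher in the deep piezometer, so vertical flow is upward (discharge condition).

|i_v| ≈ 0.0856; vertical flow is upward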